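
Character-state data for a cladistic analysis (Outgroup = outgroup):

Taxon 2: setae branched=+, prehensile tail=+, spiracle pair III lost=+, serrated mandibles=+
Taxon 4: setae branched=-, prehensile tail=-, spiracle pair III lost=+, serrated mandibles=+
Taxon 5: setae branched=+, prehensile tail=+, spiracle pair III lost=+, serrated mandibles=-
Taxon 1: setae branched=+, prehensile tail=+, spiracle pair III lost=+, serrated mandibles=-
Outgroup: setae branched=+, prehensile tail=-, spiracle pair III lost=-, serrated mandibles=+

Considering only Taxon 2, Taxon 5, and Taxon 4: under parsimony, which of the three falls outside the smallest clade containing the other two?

Taxon 4

Character polarity is set by the outgroup: the derived state is whichever differs from the outgroup's state, so for setae branched, serrated mandibles the derived state is '-', and for the remaining characters it is '+'.
setae branched: derived state '-' in Taxon 4 only — an autapomorphy, so it tells us nothing about relationships among taxa.
prehensile tail: derived state '+' in Taxon 1, Taxon 2, and Taxon 5 only — synapomorphy for {Taxon 1, Taxon 2, Taxon 5}.
spiracle pair III lost (derived state '+') is shared by all ingroup taxa — unites the whole ingroup.
serrated mandibles: derived state '-' in Taxon 1 and Taxon 5 only — synapomorphy for {Taxon 1, Taxon 5}.
Most parsimonious ingroup topology: ((Taxon 2,(Taxon 5,Taxon 1)),Taxon 4).
Taxon 5 and Taxon 2 share a more recent common ancestor with each other than either does with Taxon 4, so Taxon 4 is the least closely related of the three.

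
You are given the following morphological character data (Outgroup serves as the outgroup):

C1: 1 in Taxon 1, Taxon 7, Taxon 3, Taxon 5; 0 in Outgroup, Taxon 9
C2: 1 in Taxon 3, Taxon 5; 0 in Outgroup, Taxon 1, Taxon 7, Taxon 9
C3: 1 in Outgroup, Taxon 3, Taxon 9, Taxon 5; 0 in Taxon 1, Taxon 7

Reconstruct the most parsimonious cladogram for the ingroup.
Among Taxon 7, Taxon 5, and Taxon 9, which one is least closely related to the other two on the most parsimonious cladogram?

Taxon 9

Character polarity is set by the outgroup: the derived state is whichever differs from the outgroup's state, so for C3 the derived state is '0', and for the remaining characters it is '1'.
C1 (derived state '1') is shared by Taxon 1, Taxon 3, Taxon 5, and Taxon 7 — a synapomorphy uniting that clade.
Only Taxon 3 and Taxon 5 show the derived state '1' for C2, supporting them as a clade.
C3: derived state '0' in Taxon 1 and Taxon 7 only — synapomorphy for {Taxon 1, Taxon 7}.
Most parsimonious ingroup topology: (((Taxon 1,Taxon 7),(Taxon 3,Taxon 5)),Taxon 9).
Taxon 5 and Taxon 7 share a more recent common ancestor with each other than either does with Taxon 9, so Taxon 9 is the least closely related of the three.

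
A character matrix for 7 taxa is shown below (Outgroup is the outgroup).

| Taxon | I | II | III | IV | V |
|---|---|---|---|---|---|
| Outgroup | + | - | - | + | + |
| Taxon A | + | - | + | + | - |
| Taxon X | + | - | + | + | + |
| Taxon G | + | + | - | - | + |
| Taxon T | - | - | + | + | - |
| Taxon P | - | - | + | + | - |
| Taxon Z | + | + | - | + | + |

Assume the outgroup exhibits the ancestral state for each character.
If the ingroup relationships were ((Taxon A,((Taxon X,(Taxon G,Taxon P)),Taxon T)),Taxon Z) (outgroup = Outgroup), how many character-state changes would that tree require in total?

Map each character onto ((Taxon A,((Taxon X,(Taxon G,Taxon P)),Taxon T)),Taxon Z) (rooted by Outgroup) and count the minimum state changes it requires (Fitch parsimony):
I: 2; II: 2; III: 2; IV: 1; V: 3.
Total tree length = 10.

10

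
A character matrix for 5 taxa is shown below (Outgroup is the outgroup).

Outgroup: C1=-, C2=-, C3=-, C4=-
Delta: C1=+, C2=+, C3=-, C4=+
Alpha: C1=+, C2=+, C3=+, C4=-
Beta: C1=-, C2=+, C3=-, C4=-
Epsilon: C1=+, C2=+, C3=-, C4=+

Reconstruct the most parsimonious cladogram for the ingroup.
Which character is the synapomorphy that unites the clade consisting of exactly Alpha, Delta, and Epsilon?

C1

The outgroup has state '-' for every character, so '+' is the derived state throughout.
C1: derived state '+' in Alpha, Delta, and Epsilon only — synapomorphy for {Alpha, Delta, Epsilon}.
All ingroup taxa share the derived state '+' for C2; it defines the ingroup but does not resolve relationships within it.
C3: derived state '+' in Alpha only — an autapomorphy, so it tells us nothing about relationships among taxa.
C4: derived state '+' in Delta and Epsilon only — synapomorphy for {Delta, Epsilon}.
Most parsimonious ingroup topology: (((Delta,Epsilon),Alpha),Beta).
The clade {Alpha, Delta, Epsilon} is supported by C1: its derived state '+' occurs in exactly those taxa and in no other taxon (including the outgroup).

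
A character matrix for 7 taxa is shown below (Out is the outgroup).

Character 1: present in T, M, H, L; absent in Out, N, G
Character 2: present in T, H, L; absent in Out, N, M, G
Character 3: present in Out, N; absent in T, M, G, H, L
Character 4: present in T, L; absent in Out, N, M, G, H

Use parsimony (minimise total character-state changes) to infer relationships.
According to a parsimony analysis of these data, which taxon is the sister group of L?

T

Character polarity is set by the outgroup: the derived state is whichever differs from the outgroup's state, so for Character 3 the derived state is 'absent', and for the remaining characters it is 'present'.
Character 1: derived state 'present' in H, L, M, and T only — synapomorphy for {H, L, M, T}.
Character 2: derived state 'present' in H, L, and T only — synapomorphy for {H, L, T}.
Character 3: derived state 'absent' in G, H, L, M, and T only — synapomorphy for {G, H, L, M, T}.
Character 4: derived state 'present' in L and T only — synapomorphy for {L, T}.
Most parsimonious ingroup topology: (((((T,L),H),M),G),N).
L and T form a cherry on this tree, so they are sister taxa.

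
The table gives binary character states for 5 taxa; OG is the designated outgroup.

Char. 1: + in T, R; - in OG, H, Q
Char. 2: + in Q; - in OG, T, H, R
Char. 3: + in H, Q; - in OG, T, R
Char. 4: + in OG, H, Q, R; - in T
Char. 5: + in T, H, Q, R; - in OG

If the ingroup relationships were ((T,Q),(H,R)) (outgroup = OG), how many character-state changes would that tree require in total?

Map each character onto ((T,Q),(H,R)) (rooted by OG) and count the minimum state changes it requires (Fitch parsimony):
Char. 1: 2; Char. 2: 1; Char. 3: 2; Char. 4: 1; Char. 5: 1.
Total tree length = 7.

7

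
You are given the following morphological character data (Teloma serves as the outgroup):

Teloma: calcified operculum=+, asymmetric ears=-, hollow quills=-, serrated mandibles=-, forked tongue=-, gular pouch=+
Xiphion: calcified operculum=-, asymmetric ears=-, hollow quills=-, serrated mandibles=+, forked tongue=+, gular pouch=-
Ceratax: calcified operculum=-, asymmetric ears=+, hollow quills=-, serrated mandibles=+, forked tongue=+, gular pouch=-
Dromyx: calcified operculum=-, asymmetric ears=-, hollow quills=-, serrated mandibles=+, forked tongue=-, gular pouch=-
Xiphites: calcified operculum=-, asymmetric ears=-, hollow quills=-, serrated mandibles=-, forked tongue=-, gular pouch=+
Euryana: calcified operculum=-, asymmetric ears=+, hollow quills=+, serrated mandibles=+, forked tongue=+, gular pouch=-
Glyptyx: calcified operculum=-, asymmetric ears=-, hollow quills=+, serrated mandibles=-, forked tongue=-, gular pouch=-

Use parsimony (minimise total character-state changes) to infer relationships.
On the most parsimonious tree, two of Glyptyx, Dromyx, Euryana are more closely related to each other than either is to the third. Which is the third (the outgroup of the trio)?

Glyptyx

Character polarity is set by the outgroup: the derived state is whichever differs from the outgroup's state, so for calcified operculum, gular pouch the derived state is '-', and for the remaining characters it is '+'.
calcified operculum (derived state '-') is shared by all ingroup taxa — unites the whole ingroup.
asymmetric ears: derived state '+' in Ceratax and Euryana only — synapomorphy for {Ceratax, Euryana}.
hollow quills (state '+') occurs in Euryana and Glyptyx but conflicts with the nesting implied by the other characters — most parsimoniously interpreted as homoplasy.
serrated mandibles: derived state '+' in Ceratax, Dromyx, Euryana, and Xiphion only — synapomorphy for {Ceratax, Dromyx, Euryana, Xiphion}.
Only Ceratax, Euryana, and Xiphion show the derived state '+' for forked tongue, supporting them as a clade.
gular pouch: derived state '-' in Ceratax, Dromyx, Euryana, Glyptyx, and Xiphion only — synapomorphy for {Ceratax, Dromyx, Euryana, Glyptyx, Xiphion}.
Most parsimonious ingroup topology: ((((Xiphion,(Ceratax,Euryana)),Dromyx),Glyptyx),Xiphites).
Euryana and Dromyx share a more recent common ancestor with each other than either does with Glyptyx, so Glyptyx is the least closely related of the three.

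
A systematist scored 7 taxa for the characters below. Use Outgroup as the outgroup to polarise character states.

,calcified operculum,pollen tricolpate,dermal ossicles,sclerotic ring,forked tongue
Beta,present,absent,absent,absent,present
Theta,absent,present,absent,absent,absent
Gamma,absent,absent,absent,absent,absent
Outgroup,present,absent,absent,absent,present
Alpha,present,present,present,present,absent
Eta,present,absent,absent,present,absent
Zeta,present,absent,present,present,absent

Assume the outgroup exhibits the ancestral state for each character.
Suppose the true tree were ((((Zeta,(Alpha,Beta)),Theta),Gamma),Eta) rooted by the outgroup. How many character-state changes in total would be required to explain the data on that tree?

11

Map each character onto ((((Zeta,(Alpha,Beta)),Theta),Gamma),Eta) (rooted by Outgroup) and count the minimum state changes it requires (Fitch parsimony):
calcified operculum: 2; pollen tricolpate: 2; dermal ossicles: 2; sclerotic ring: 3; forked tongue: 2.
Total tree length = 11.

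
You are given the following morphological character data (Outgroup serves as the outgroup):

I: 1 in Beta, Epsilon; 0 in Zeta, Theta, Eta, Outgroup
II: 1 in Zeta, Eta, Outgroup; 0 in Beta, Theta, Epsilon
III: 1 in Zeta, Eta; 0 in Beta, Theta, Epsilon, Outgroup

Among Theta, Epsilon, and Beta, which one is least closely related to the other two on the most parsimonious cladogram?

Character polarity is set by the outgroup: the derived state is whichever differs from the outgroup's state, so for II the derived state is '0', and for the remaining characters it is '1'.
Only Beta and Epsilon show the derived state '1' for I, supporting them as a clade.
Only Beta, Epsilon, and Theta show the derived state '0' for II, supporting them as a clade.
Only Eta and Zeta show the derived state '1' for III, supporting them as a clade.
Most parsimonious ingroup topology: (((Beta,Epsilon),Theta),(Eta,Zeta)).
Epsilon and Beta share a more recent common ancestor with each other than either does with Theta, so Theta is the least closely related of the three.

Theta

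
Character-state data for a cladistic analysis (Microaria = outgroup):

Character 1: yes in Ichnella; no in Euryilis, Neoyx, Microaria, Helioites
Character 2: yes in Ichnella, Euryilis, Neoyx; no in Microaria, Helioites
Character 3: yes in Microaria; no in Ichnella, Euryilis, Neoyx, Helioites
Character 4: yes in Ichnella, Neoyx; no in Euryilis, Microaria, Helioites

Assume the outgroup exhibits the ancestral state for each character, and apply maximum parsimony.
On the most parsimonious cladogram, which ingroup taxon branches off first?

Helioites

Character polarity is set by the outgroup: the derived state is whichever differs from the outgroup's state, so for Character 3 the derived state is 'no', and for the remaining characters it is 'yes'.
Character 1: derived state 'yes' in Ichnella only — an autapomorphy, so it tells us nothing about relationships among taxa.
Character 2 (derived state 'yes') is shared by Euryilis, Ichnella, and Neoyx — a synapomorphy uniting that clade.
All ingroup taxa share the derived state 'no' for Character 3; it defines the ingroup but does not resolve relationships within it.
Character 4 (derived state 'yes') is shared by Ichnella and Neoyx — a synapomorphy uniting that clade.
Most parsimonious ingroup topology: (((Neoyx,Ichnella),Euryilis),Helioites).
Helioites is sister to the clade containing all other ingroup taxa, so it is the earliest-diverging (most basal) ingroup lineage.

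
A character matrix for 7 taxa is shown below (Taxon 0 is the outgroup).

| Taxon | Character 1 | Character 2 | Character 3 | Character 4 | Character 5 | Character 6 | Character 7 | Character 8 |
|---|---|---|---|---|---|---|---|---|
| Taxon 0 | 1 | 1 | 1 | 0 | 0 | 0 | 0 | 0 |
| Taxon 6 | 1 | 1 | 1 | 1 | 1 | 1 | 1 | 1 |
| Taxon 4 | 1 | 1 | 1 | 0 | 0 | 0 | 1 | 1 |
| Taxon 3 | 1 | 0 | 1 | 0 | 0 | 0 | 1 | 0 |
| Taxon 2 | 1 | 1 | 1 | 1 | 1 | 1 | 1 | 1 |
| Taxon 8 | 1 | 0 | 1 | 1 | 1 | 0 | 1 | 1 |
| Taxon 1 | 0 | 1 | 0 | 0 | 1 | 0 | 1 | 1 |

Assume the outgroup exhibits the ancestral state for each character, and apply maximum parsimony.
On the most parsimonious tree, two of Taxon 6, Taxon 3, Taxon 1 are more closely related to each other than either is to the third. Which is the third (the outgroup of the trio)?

Character polarity is set by the outgroup: the derived state is whichever differs from the outgroup's state, so for Character 1, Character 2, Character 3 the derived state is '0', and for the remaining characters it is '1'.
Character 1: derived state '0' in Taxon 1 only — an autapomorphy, so it tells us nothing about relationships among taxa.
Character 2 (state '0') occurs in Taxon 3 and Taxon 8 but conflicts with the nesting implied by the other characters — most parsimoniously interpreted as homoplasy.
Character 3: derived state '0' in Taxon 1 only — an autapomorphy, so it tells us nothing about relationships among taxa.
Character 4: derived state '1' in Taxon 2, Taxon 6, and Taxon 8 only — synapomorphy for {Taxon 2, Taxon 6, Taxon 8}.
Only Taxon 1, Taxon 2, Taxon 6, and Taxon 8 show the derived state '1' for Character 5, supporting them as a clade.
Character 6: derived state '1' in Taxon 2 and Taxon 6 only — synapomorphy for {Taxon 2, Taxon 6}.
All ingroup taxa share the derived state '1' for Character 7; it defines the ingroup but does not resolve relationships within it.
Only Taxon 1, Taxon 2, Taxon 4, Taxon 6, and Taxon 8 show the derived state '1' for Character 8, supporting them as a clade.
Most parsimonious ingroup topology: (((((Taxon 6,Taxon 2),Taxon 8),Taxon 1),Taxon 4),Taxon 3).
Taxon 6 and Taxon 1 share a more recent common ancestor with each other than either does with Taxon 3, so Taxon 3 is the least closely related of the three.

Taxon 3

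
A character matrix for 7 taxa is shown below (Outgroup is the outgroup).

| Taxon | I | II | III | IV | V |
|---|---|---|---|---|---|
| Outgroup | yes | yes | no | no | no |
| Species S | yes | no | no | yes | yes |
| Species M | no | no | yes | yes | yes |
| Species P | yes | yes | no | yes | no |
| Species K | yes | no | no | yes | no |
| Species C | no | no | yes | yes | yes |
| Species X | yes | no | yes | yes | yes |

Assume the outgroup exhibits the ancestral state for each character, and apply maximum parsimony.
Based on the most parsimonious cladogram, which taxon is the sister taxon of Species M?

Species C

Character polarity is set by the outgroup: the derived state is whichever differs from the outgroup's state, so for I, II the derived state is 'no', and for the remaining characters it is 'yes'.
I (derived state 'no') is shared by Species C and Species M — a synapomorphy uniting that clade.
II (derived state 'no') is shared by Species C, Species K, Species M, Species S, and Species X — a synapomorphy uniting that clade.
Only Species C, Species M, and Species X show the derived state 'yes' for III, supporting them as a clade.
All ingroup taxa share the derived state 'yes' for IV; it defines the ingroup but does not resolve relationships within it.
V: derived state 'yes' in Species C, Species M, Species S, and Species X only — synapomorphy for {Species C, Species M, Species S, Species X}.
Most parsimonious ingroup topology: (((Species S,((Species M,Species C),Species X)),Species K),Species P).
Species M and Species C form a cherry on this tree, so they are sister taxa.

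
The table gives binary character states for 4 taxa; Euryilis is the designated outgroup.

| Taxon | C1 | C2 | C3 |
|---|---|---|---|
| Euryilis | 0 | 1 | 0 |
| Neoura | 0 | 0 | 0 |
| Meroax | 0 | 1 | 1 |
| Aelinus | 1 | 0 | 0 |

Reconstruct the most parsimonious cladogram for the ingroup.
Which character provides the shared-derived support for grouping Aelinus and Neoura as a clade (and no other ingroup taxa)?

C2

Character polarity is set by the outgroup: the derived state is whichever differs from the outgroup's state, so for C2 the derived state is '0', and for the remaining characters it is '1'.
C1: derived state '1' in Aelinus only — an autapomorphy, so it tells us nothing about relationships among taxa.
C2: derived state '0' in Aelinus and Neoura only — synapomorphy for {Aelinus, Neoura}.
C3 (derived state '1') is unique to Meroax (autapomorphy; uninformative for grouping).
Most parsimonious ingroup topology: ((Neoura,Aelinus),Meroax).
The clade {Aelinus, Neoura} is supported by C2: its derived state '0' occurs in exactly those taxa and in no other taxon (including the outgroup).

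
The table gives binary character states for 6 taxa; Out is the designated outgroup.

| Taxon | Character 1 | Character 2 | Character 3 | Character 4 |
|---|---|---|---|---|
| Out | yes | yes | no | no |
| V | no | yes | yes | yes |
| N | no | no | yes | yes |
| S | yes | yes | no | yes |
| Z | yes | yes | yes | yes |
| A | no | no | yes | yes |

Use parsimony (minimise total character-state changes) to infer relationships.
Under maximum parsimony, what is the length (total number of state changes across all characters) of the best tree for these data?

Character polarity is set by the outgroup: the derived state is whichever differs from the outgroup's state, so for Character 1, Character 2 the derived state is 'no', and for the remaining characters it is 'yes'.
Character 1 (derived state 'no') is shared by A, N, and V — a synapomorphy uniting that clade.
Only A and N show the derived state 'no' for Character 2, supporting them as a clade.
Only A, N, V, and Z show the derived state 'yes' for Character 3, supporting them as a clade.
All ingroup taxa share the derived state 'yes' for Character 4; it defines the ingroup but does not resolve relationships within it.
Most parsimonious ingroup topology: (((V,(N,A)),Z),S).
Changes per character on this tree: Character 1: 1; Character 2: 1; Character 3: 1; Character 4: 1.
Total = 4.

4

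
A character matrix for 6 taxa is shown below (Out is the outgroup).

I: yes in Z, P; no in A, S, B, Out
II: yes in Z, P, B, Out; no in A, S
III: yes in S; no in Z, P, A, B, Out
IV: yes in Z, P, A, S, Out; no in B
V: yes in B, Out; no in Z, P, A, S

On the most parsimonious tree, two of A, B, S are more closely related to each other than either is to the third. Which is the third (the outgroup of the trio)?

Character polarity is set by the outgroup: the derived state is whichever differs from the outgroup's state, so for II, IV, V the derived state is 'no', and for the remaining characters it is 'yes'.
I: derived state 'yes' in P and Z only — synapomorphy for {P, Z}.
II (derived state 'no') is shared by A and S — a synapomorphy uniting that clade.
III (derived state 'yes') is unique to S (autapomorphy; uninformative for grouping).
IV (derived state 'no') is unique to B (autapomorphy; uninformative for grouping).
V: derived state 'no' in A, P, S, and Z only — synapomorphy for {A, P, S, Z}.
Most parsimonious ingroup topology: (((P,Z),(S,A)),B).
A and S share a more recent common ancestor with each other than either does with B, so B is the least closely related of the three.

B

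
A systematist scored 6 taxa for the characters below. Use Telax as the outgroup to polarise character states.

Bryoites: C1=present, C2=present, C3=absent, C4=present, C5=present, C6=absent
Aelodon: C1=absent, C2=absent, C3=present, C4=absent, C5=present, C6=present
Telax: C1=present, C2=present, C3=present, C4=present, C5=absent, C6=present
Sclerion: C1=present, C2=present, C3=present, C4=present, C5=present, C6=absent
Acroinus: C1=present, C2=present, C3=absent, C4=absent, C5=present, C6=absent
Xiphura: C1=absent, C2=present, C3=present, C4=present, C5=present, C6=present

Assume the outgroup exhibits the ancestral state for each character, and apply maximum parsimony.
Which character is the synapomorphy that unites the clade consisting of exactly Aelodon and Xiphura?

C1

Character polarity is set by the outgroup: the derived state is whichever differs from the outgroup's state, so for C1, C2, C3, C4, C6 the derived state is 'absent', and for the remaining characters it is 'present'.
C1: derived state 'absent' in Aelodon and Xiphura only — synapomorphy for {Aelodon, Xiphura}.
C2 (derived state 'absent') is unique to Aelodon (autapomorphy; uninformative for grouping).
Only Acroinus and Bryoites show the derived state 'absent' for C3, supporting them as a clade.
C4 groups Acroinus and Aelodon, which is incompatible with the clades supported by the remaining characters; treating it as convergent (homoplasy) costs fewer steps than any alternative tree.
C5 (derived state 'present') is shared by all ingroup taxa — unites the whole ingroup.
C6 (derived state 'absent') is shared by Acroinus, Bryoites, and Sclerion — a synapomorphy uniting that clade.
Most parsimonious ingroup topology: ((Sclerion,(Acroinus,Bryoites)),(Xiphura,Aelodon)).
The clade {Aelodon, Xiphura} is supported by C1: its derived state 'absent' occurs in exactly those taxa and in no other taxon (including the outgroup).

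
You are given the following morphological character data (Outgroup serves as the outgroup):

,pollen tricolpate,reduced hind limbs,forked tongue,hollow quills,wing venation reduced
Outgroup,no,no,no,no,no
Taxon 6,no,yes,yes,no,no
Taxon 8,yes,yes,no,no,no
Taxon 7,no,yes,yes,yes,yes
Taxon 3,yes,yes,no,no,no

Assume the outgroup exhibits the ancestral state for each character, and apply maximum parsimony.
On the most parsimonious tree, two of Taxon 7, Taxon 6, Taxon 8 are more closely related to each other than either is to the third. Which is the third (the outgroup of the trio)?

The outgroup has state 'no' for every character, so 'yes' is the derived state throughout.
Only Taxon 3 and Taxon 8 show the derived state 'yes' for pollen tricolpate, supporting them as a clade.
All ingroup taxa share the derived state 'yes' for reduced hind limbs; it defines the ingroup but does not resolve relationships within it.
forked tongue: derived state 'yes' in Taxon 6 and Taxon 7 only — synapomorphy for {Taxon 6, Taxon 7}.
hollow quills (derived state 'yes') is unique to Taxon 7 (autapomorphy; uninformative for grouping).
wing venation reduced (derived state 'yes') is unique to Taxon 7 (autapomorphy; uninformative for grouping).
Most parsimonious ingroup topology: ((Taxon 6,Taxon 7),(Taxon 8,Taxon 3)).
Taxon 7 and Taxon 6 share a more recent common ancestor with each other than either does with Taxon 8, so Taxon 8 is the least closely related of the three.

Taxon 8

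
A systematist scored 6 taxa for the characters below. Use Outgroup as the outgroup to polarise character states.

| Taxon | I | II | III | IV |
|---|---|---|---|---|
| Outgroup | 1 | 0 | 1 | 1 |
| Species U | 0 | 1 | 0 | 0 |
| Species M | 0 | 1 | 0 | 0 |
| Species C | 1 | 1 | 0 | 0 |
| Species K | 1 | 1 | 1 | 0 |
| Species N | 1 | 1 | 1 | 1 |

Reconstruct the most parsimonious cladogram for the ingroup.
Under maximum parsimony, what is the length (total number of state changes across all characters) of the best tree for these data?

4

Character polarity is set by the outgroup: the derived state is whichever differs from the outgroup's state, so for I, III, IV the derived state is '0', and for the remaining characters it is '1'.
Only Species M and Species U show the derived state '0' for I, supporting them as a clade.
All ingroup taxa share the derived state '1' for II; it defines the ingroup but does not resolve relationships within it.
III (derived state '0') is shared by Species C, Species M, and Species U — a synapomorphy uniting that clade.
IV: derived state '0' in Species C, Species K, Species M, and Species U only — synapomorphy for {Species C, Species K, Species M, Species U}.
Most parsimonious ingroup topology: ((((Species U,Species M),Species C),Species K),Species N).
Changes per character on this tree: I: 1; II: 1; III: 1; IV: 1.
Total = 4.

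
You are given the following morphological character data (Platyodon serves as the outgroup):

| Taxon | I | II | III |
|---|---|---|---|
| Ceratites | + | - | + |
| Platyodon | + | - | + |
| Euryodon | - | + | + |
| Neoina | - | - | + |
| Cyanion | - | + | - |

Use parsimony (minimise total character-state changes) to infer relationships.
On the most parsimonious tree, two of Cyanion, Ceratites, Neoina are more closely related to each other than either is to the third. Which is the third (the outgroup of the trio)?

Ceratites

Character polarity is set by the outgroup: the derived state is whichever differs from the outgroup's state, so for I, III the derived state is '-', and for the remaining characters it is '+'.
I (derived state '-') is shared by Cyanion, Euryodon, and Neoina — a synapomorphy uniting that clade.
II: derived state '+' in Cyanion and Euryodon only — synapomorphy for {Cyanion, Euryodon}.
III: derived state '-' in Cyanion only — an autapomorphy, so it tells us nothing about relationships among taxa.
Most parsimonious ingroup topology: (Ceratites,(Neoina,(Cyanion,Euryodon))).
Cyanion and Neoina share a more recent common ancestor with each other than either does with Ceratites, so Ceratites is the least closely related of the three.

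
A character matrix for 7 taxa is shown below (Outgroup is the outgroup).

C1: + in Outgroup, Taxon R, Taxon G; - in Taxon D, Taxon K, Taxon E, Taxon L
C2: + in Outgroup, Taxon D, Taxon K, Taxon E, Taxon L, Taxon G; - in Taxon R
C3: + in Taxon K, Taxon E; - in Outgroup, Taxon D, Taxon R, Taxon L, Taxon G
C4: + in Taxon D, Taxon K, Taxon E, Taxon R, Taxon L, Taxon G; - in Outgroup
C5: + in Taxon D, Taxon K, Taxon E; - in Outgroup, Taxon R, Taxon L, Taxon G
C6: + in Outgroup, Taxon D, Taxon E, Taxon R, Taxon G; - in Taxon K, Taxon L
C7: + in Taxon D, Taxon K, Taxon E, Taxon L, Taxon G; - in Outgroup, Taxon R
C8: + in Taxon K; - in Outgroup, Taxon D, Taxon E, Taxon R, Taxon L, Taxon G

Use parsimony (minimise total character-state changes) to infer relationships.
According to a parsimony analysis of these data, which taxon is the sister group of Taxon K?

Character polarity is set by the outgroup: the derived state is whichever differs from the outgroup's state, so for C1, C2, C6 the derived state is '-', and for the remaining characters it is '+'.
C1 (derived state '-') is shared by Taxon D, Taxon E, Taxon K, and Taxon L — a synapomorphy uniting that clade.
C2: derived state '-' in Taxon R only — an autapomorphy, so it tells us nothing about relationships among taxa.
C3: derived state '+' in Taxon E and Taxon K only — synapomorphy for {Taxon E, Taxon K}.
All ingroup taxa share the derived state '+' for C4; it defines the ingroup but does not resolve relationships within it.
C5: derived state '+' in Taxon D, Taxon E, and Taxon K only — synapomorphy for {Taxon D, Taxon E, Taxon K}.
C6 groups Taxon K and Taxon L, which is incompatible with the clades supported by the remaining characters; treating it as convergent (homoplasy) costs fewer steps than any alternative tree.
C7 (derived state '+') is shared by Taxon D, Taxon E, Taxon G, Taxon K, and Taxon L — a synapomorphy uniting that clade.
C8 (derived state '+') is unique to Taxon K (autapomorphy; uninformative for grouping).
Most parsimonious ingroup topology: ((((Taxon D,(Taxon K,Taxon E)),Taxon L),Taxon G),Taxon R).
Taxon K and Taxon E form a cherry on this tree, so they are sister taxa.

Taxon E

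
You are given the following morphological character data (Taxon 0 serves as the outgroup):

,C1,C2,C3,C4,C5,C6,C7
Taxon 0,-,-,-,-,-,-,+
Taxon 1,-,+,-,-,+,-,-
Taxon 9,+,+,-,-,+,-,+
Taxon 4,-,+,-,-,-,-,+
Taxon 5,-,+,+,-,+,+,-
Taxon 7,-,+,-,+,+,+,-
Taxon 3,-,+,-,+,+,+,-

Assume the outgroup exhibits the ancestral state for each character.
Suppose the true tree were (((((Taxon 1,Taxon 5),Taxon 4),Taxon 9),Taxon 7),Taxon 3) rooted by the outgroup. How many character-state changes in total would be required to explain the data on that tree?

Map each character onto (((((Taxon 1,Taxon 5),Taxon 4),Taxon 9),Taxon 7),Taxon 3) (rooted by Taxon 0) and count the minimum state changes it requires (Fitch parsimony):
C1: 1; C2: 1; C3: 1; C4: 2; C5: 2; C6: 3; C7: 3.
Total tree length = 13.

13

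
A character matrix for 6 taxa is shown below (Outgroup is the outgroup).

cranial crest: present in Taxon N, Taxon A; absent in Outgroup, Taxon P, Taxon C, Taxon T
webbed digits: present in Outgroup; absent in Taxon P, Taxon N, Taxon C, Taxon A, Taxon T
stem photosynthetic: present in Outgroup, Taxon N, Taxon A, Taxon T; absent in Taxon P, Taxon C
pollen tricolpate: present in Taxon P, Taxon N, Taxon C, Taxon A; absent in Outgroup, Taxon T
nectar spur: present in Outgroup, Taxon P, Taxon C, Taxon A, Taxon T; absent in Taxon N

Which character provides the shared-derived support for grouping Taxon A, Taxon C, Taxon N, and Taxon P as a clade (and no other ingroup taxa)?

pollen tricolpate

Character polarity is set by the outgroup: the derived state is whichever differs from the outgroup's state, so for webbed digits, stem photosynthetic, nectar spur the derived state is 'absent', and for the remaining characters it is 'present'.
cranial crest: derived state 'present' in Taxon A and Taxon N only — synapomorphy for {Taxon A, Taxon N}.
All ingroup taxa share the derived state 'absent' for webbed digits; it defines the ingroup but does not resolve relationships within it.
Only Taxon C and Taxon P show the derived state 'absent' for stem photosynthetic, supporting them as a clade.
Only Taxon A, Taxon C, Taxon N, and Taxon P show the derived state 'present' for pollen tricolpate, supporting them as a clade.
nectar spur (derived state 'absent') is unique to Taxon N (autapomorphy; uninformative for grouping).
Most parsimonious ingroup topology: (((Taxon P,Taxon C),(Taxon N,Taxon A)),Taxon T).
The clade {Taxon A, Taxon C, Taxon N, Taxon P} is supported by pollen tricolpate: its derived state 'present' occurs in exactly those taxa and in no other taxon (including the outgroup).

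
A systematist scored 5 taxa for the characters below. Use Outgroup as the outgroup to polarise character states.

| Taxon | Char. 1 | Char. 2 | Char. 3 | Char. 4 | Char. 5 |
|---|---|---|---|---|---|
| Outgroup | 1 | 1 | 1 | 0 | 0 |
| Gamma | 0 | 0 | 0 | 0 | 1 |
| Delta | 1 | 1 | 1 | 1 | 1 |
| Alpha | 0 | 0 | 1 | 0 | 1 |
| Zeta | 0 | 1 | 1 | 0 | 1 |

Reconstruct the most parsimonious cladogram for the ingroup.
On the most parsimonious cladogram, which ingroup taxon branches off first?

Character polarity is set by the outgroup: the derived state is whichever differs from the outgroup's state, so for Char. 1, Char. 2, Char. 3 the derived state is '0', and for the remaining characters it is '1'.
Char. 1 (derived state '0') is shared by Alpha, Gamma, and Zeta — a synapomorphy uniting that clade.
Char. 2: derived state '0' in Alpha and Gamma only — synapomorphy for {Alpha, Gamma}.
Char. 3 (derived state '0') is unique to Gamma (autapomorphy; uninformative for grouping).
Char. 4: derived state '1' in Delta only — an autapomorphy, so it tells us nothing about relationships among taxa.
All ingroup taxa share the derived state '1' for Char. 5; it defines the ingroup but does not resolve relationships within it.
Most parsimonious ingroup topology: (((Gamma,Alpha),Zeta),Delta).
Delta is sister to the clade containing all other ingroup taxa, so it is the earliest-diverging (most basal) ingroup lineage.

Delta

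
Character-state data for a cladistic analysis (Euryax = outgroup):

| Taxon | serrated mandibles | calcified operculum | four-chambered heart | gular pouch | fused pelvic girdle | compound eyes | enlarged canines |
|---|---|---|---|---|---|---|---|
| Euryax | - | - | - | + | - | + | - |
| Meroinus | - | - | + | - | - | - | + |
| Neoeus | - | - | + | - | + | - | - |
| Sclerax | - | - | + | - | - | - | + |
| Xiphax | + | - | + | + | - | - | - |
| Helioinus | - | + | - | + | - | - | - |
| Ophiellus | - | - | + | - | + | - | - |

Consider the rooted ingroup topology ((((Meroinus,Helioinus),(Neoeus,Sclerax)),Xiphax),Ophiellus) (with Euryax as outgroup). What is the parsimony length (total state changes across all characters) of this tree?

12

Map each character onto ((((Meroinus,Helioinus),(Neoeus,Sclerax)),Xiphax),Ophiellus) (rooted by Euryax) and count the minimum state changes it requires (Fitch parsimony):
serrated mandibles: 1; calcified operculum: 1; four-chambered heart: 2; gular pouch: 3; fused pelvic girdle: 2; compound eyes: 1; enlarged canines: 2.
Total tree length = 12.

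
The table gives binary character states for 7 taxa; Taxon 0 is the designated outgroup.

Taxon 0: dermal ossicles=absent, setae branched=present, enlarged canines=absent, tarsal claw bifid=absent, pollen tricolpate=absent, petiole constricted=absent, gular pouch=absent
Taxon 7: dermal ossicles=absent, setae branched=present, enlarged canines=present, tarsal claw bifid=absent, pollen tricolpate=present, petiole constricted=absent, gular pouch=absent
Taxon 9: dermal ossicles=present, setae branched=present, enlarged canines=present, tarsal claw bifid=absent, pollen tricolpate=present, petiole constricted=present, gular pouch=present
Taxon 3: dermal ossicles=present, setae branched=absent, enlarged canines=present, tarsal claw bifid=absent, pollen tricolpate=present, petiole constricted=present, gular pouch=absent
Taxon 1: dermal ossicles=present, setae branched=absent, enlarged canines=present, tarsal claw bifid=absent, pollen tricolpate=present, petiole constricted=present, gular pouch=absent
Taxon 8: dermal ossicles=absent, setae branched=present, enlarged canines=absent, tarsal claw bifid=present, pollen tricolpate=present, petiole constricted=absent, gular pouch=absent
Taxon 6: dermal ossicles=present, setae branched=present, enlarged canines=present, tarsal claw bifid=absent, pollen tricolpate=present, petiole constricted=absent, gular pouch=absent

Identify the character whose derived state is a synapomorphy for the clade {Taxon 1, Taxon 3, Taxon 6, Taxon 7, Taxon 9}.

Character polarity is set by the outgroup: the derived state is whichever differs from the outgroup's state, so for setae branched the derived state is 'absent', and for the remaining characters it is 'present'.
Only Taxon 1, Taxon 3, Taxon 6, and Taxon 9 show the derived state 'present' for dermal ossicles, supporting them as a clade.
setae branched: derived state 'absent' in Taxon 1 and Taxon 3 only — synapomorphy for {Taxon 1, Taxon 3}.
enlarged canines: derived state 'present' in Taxon 1, Taxon 3, Taxon 6, Taxon 7, and Taxon 9 only — synapomorphy for {Taxon 1, Taxon 3, Taxon 6, Taxon 7, Taxon 9}.
tarsal claw bifid (derived state 'present') is unique to Taxon 8 (autapomorphy; uninformative for grouping).
All ingroup taxa share the derived state 'present' for pollen tricolpate; it defines the ingroup but does not resolve relationships within it.
petiole constricted: derived state 'present' in Taxon 1, Taxon 3, and Taxon 9 only — synapomorphy for {Taxon 1, Taxon 3, Taxon 9}.
gular pouch: derived state 'present' in Taxon 9 only — an autapomorphy, so it tells us nothing about relationships among taxa.
Most parsimonious ingroup topology: ((Taxon 7,((Taxon 9,(Taxon 3,Taxon 1)),Taxon 6)),Taxon 8).
The clade {Taxon 1, Taxon 3, Taxon 6, Taxon 7, Taxon 9} is supported by enlarged canines: its derived state 'present' occurs in exactly those taxa and in no other taxon (including the outgroup).

enlarged canines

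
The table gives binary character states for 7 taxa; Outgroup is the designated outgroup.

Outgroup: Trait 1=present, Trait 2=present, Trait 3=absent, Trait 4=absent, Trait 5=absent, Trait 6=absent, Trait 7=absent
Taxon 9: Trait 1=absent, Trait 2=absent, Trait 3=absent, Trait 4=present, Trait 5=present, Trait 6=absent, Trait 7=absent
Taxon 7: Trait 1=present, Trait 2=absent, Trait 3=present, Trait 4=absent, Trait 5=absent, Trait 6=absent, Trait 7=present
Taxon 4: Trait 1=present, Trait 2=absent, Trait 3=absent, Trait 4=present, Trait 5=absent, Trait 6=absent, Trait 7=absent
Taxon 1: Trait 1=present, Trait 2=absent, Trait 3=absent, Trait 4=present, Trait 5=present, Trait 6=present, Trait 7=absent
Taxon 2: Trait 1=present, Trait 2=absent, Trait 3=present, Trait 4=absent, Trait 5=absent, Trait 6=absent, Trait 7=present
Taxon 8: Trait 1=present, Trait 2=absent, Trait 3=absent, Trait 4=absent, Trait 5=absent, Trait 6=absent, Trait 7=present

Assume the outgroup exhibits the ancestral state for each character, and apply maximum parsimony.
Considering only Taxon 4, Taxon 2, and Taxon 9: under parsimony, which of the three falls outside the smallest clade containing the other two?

Character polarity is set by the outgroup: the derived state is whichever differs from the outgroup's state, so for Trait 1, Trait 2 the derived state is 'absent', and for the remaining characters it is 'present'.
Trait 1 (derived state 'absent') is unique to Taxon 9 (autapomorphy; uninformative for grouping).
Trait 2 (derived state 'absent') is shared by all ingroup taxa — unites the whole ingroup.
Only Taxon 2 and Taxon 7 show the derived state 'present' for Trait 3, supporting them as a clade.
Trait 4 (derived state 'present') is shared by Taxon 1, Taxon 4, and Taxon 9 — a synapomorphy uniting that clade.
Only Taxon 1 and Taxon 9 show the derived state 'present' for Trait 5, supporting them as a clade.
Trait 6 (derived state 'present') is unique to Taxon 1 (autapomorphy; uninformative for grouping).
Trait 7 (derived state 'present') is shared by Taxon 2, Taxon 7, and Taxon 8 — a synapomorphy uniting that clade.
Most parsimonious ingroup topology: (((Taxon 9,Taxon 1),Taxon 4),((Taxon 7,Taxon 2),Taxon 8)).
Taxon 4 and Taxon 9 share a more recent common ancestor with each other than either does with Taxon 2, so Taxon 2 is the least closely related of the three.

Taxon 2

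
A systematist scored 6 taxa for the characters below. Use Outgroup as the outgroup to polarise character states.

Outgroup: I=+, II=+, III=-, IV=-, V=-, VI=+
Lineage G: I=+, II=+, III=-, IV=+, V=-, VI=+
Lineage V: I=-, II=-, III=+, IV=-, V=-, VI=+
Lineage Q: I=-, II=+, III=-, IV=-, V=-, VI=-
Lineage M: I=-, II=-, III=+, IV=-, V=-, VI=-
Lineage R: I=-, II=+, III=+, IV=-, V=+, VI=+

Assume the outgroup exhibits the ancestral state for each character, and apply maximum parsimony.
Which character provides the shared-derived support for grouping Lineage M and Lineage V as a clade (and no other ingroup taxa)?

Character polarity is set by the outgroup: the derived state is whichever differs from the outgroup's state, so for I, II, VI the derived state is '-', and for the remaining characters it is '+'.
I: derived state '-' in Lineage M, Lineage Q, Lineage R, and Lineage V only — synapomorphy for {Lineage M, Lineage Q, Lineage R, Lineage V}.
II (derived state '-') is shared by Lineage M and Lineage V — a synapomorphy uniting that clade.
Only Lineage M, Lineage R, and Lineage V show the derived state '+' for III, supporting them as a clade.
IV: derived state '+' in Lineage G only — an autapomorphy, so it tells us nothing about relationships among taxa.
V: derived state '+' in Lineage R only — an autapomorphy, so it tells us nothing about relationships among taxa.
VI groups Lineage M and Lineage Q, which is incompatible with the clades supported by the remaining characters; treating it as convergent (homoplasy) costs fewer steps than any alternative tree.
Most parsimonious ingroup topology: (Lineage G,(((Lineage V,Lineage M),Lineage R),Lineage Q)).
The clade {Lineage M, Lineage V} is supported by II: its derived state '-' occurs in exactly those taxa and in no other taxon (including the outgroup).

II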